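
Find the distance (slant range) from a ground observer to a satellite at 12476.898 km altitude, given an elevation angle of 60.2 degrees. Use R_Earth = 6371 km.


h = 12476.898 km, el = 60.2 deg
d = -R_E*sin(el) + sqrt((R_E*sin(el))^2 + 2*R_E*h + h^2)
d = -6371.0000*sin(1.0507) + sqrt((6371.0000*0.8677655)^2 + 2*6371.0000*12476.898 + 12476.898^2)
d = 13051.5175 km

13051.5175 km


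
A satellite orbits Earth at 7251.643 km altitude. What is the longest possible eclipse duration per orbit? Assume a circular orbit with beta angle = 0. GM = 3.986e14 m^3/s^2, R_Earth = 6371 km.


r = 13622.6430 km
T = 263.7254 min
Eclipse fraction = arcsin(R_E/r)/pi = arcsin(6371.0000/13622.6430)/pi
= arcsin(0.4676772)/pi = 0.154909
Eclipse duration = 0.154909 * 263.7254 = 40.8535 min

40.8535 minutes


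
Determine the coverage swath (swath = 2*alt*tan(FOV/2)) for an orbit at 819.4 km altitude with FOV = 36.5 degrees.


FOV = 36.5 deg = 0.6370452 rad
swath = 2 * alt * tan(FOV/2) = 2 * 819.4 * tan(0.3185226)
swath = 2 * 819.4 * 0.3297505
swath = 540.3952 km

540.3952 km


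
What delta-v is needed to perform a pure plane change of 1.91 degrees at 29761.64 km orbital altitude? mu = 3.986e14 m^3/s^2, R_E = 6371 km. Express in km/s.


r = 36132.6400 km = 3.613264e+07 m
V = sqrt(mu/r) = 3321.3818 m/s
di = 1.91 deg = 0.03333579 rad
dV = 2*V*sin(di/2) = 2*3321.3818*sin(0.01666789)
dV = 110.7158 m/s = 0.1107158 km/s

0.1107 km/s


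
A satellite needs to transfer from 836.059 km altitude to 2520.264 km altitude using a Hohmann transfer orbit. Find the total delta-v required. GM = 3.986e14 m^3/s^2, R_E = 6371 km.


r1 = 7207.0590 km = 7.207059e+06 m
r2 = 8891.2640 km = 8.891264e+06 m
dv1 = sqrt(mu/r1)*(sqrt(2*r2/(r1+r2)) - 1) = 379.3467 m/s
dv2 = sqrt(mu/r2)*(1 - sqrt(2*r1/(r1+r2))) = 359.9181 m/s
total dv = |dv1| + |dv2| = 379.3467 + 359.9181 = 739.2648 m/s = 0.7392648 km/s

0.7393 km/s


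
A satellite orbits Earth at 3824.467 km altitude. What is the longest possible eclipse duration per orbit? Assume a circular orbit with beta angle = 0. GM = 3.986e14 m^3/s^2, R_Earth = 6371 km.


r = 10195.4670 km
T = 170.7539 min
Eclipse fraction = arcsin(R_E/r)/pi = arcsin(6371.0000/10195.4670)/pi
= arcsin(0.6248855)/pi = 0.2148544
Eclipse duration = 0.2148544 * 170.7539 = 36.6872 min

36.6872 minutes


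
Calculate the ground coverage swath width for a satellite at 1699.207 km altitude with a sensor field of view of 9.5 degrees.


FOV = 9.5 deg = 0.1658063 rad
swath = 2 * alt * tan(FOV/2) = 2 * 1699.207 * tan(0.08290314)
swath = 2 * 1699.207 * 0.08309359
swath = 282.3864 km

282.3864 km


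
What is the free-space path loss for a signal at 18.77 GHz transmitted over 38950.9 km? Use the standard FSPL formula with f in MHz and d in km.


f = 18.77 GHz = 18770.0000 MHz
d = 38950.9 km
FSPL = 32.44 + 20*log10(18770.0000) + 20*log10(38950.9)
FSPL = 32.44 + 85.4693 + 91.8103
FSPL = 209.7196 dB

209.7196 dB


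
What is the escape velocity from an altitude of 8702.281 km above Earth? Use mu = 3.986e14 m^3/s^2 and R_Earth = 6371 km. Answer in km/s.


r = 6371.0 + 8702.281 = 15073.2810 km = 1.5073281e+07 m
v_esc = sqrt(2*mu/r) = sqrt(2*3.986e14 / 1.5073281e+07)
v_esc = 7272.4333 m/s = 7.2724 km/s

7.2724 km/s


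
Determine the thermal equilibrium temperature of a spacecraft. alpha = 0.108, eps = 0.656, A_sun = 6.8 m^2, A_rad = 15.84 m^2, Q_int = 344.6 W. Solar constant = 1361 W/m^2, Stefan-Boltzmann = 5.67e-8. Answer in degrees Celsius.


Numerator = alpha*S*A_sun + Q_int = 0.108*1361*6.8 + 344.6 = 1344.1184 W
Denominator = eps*sigma*A_rad = 0.656*5.67e-8*15.84 = 5.8917197e-07 W/K^4
T^4 = 2.2813686e+09 K^4
T = 218.5490 K = -54.6010 C

-54.6010 degrees Celsius


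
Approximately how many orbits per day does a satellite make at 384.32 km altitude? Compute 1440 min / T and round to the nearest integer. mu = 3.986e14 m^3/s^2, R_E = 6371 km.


r = 6.75532e+06 m
T = 2*pi*sqrt(r^3/mu) = 5525.6085 s = 92.0935 min
revs/day = 1440 / 92.0935 = 15.6363
Rounded: 16 revolutions per day

16 revolutions per day


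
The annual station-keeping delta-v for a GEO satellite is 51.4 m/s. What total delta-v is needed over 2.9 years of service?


dV = rate * years = 51.4 * 2.9
dV = 149.0600 m/s

149.0600 m/s


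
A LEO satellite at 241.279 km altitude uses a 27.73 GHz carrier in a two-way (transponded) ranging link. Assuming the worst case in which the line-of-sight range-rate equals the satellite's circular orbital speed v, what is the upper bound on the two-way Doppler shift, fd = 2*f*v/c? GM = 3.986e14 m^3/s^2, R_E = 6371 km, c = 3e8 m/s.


r = 6.612279e+06 m
v = sqrt(mu/r) = 7764.1347 m/s (worst-case radial velocity)
f = 27.73 GHz = 2.773e+10 Hz
fd = 2*f*v/c = 2*2.773e+10*7764.1347/3.0e+08
fd = 1.4353297e+06 Hz

1.4353e+06 Hz


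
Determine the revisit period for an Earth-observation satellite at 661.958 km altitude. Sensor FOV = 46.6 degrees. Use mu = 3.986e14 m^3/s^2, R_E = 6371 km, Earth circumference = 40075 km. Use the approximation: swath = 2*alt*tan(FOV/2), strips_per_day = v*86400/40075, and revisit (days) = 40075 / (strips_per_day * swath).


swath = 2*661.958*tan(0.4066617) = 570.1683 km
v = sqrt(mu/r) = 7528.3471 m/s = 7.5283 km/s
strips/day = v*86400/40075 = 7.5283*86400/40075 = 16.2308
coverage/day = strips * swath = 16.2308 * 570.1683 = 9254.2861 km
revisit = 40075 / 9254.2861 = 4.3304 days

4.3304 days


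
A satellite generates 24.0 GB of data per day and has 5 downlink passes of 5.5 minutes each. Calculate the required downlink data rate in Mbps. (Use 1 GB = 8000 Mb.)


total contact time = 5 * 5.5 * 60 = 1650.0000 s
data = 24.0 GB = 192000.0000 Mb
rate = 192000.0000 / 1650.0000 = 116.3636 Mbps

116.3636 Mbps


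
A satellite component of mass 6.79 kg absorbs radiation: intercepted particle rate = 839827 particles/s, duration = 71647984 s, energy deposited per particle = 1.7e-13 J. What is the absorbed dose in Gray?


Total energy deposited = rate * time * E_per
  = 839827 * 71647984 * 1.7e-13 = 10.2292 J
Dose = E_total / mass = 10.2292 / 6.79
Dose = 1.5065 Gy

1.5065 Gy


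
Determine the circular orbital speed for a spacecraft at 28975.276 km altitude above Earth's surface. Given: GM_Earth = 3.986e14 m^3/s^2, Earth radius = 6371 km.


r = R_E + alt = 6371.0 + 28975.276 = 35346.2760 km = 3.5346276e+07 m
v = sqrt(mu/r) = sqrt(3.986e14 / 3.5346276e+07) = 3358.1247 m/s = 3.3581 km/s

3.3581 km/s


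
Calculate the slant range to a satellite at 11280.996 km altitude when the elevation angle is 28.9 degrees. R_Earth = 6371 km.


h = 11280.996 km, el = 28.9 deg
d = -R_E*sin(el) + sqrt((R_E*sin(el))^2 + 2*R_E*h + h^2)
d = -6371.0000*sin(0.5044002) + sqrt((6371.0000*0.4832824)^2 + 2*6371.0000*11280.996 + 11280.996^2)
d = 13668.6500 km

13668.6500 km


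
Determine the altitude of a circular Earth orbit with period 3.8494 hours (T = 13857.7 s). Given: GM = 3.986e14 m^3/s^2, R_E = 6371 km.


T = 13857.7 s
r = (mu*T^2/(4*pi^2))^(1/3) = (3.986e14 * 13857.7^2 / (4*pi^2))^(1/3)
r = 1.2469622e+07 m = 12469.6220 km
alt = r - R_E = 12469.6220 - 6371 = 6098.6220 km

6098.6220 km


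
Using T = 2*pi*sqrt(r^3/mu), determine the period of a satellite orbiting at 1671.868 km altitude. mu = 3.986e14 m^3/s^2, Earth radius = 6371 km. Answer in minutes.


r = 8042.8680 km = 8.042868e+06 m
T = 2*pi*sqrt(r^3/mu) = 2*pi*sqrt(5.2027484e+20 / 3.986e14)
T = 7178.3996 s = 119.6400 min

119.6400 minutes


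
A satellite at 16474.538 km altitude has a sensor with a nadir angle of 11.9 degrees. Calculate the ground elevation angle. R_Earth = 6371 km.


r = R_E + alt = 22845.5380 km
Law of sines in the satellite / Earth-center / ground-point triangle:
  sin(nadir)/R_E = sin(90 + el)/r  =>  cos(el) = (r/R_E)*sin(nadir)
cos(el) = (22845.5380 / 6371.0000) * sin(11.9 deg) = 0.7394201
el = arccos(0.7394201) = 42.3180 deg
(Earth-central angle = 90 - nadir - el = 35.7820 deg)

42.3180 degrees


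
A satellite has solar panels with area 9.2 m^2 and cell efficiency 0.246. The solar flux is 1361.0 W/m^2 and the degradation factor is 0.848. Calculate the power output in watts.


P = area * eta * S * degradation
P = 9.2 * 0.246 * 1361.0 * 0.848
P = 2612.0225 W

2612.0225 W


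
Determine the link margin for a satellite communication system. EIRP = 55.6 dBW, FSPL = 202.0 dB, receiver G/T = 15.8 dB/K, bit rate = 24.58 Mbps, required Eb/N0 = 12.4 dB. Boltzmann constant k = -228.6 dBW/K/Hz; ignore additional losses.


C/N0 = EIRP - FSPL + G/T - k = 55.6 - 202.0 + 15.8 - (-228.6)
C/N0 = 98.0000 dB-Hz
R_b = 24.58 Mbps = 2.458e+07 bps -> 10*log10(R_b) = 73.9058 dB-Hz
Eb/N0 = C/N0 - 10*log10(R_b) = 98.0000 - 73.9058 = 24.0942 dB
Margin = Eb/N0 - Eb/N0_req = 24.0942 - 12.4 = 11.6942 dB (link closes)

11.6942 dB


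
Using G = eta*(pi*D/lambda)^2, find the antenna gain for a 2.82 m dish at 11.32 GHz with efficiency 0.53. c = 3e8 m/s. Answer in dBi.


lambda = c/f = 3e8 / 1.132e+10 = 0.02650177 m
G = eta*(pi*D/lambda)^2 = 0.53*(pi*2.82/0.02650177)^2
G = 59227.6056 (linear)
G = 10*log10(59227.6056) = 47.7252 dBi

47.7252 dBi


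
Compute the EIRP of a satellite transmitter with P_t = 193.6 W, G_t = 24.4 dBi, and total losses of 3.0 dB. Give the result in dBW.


Pt = 193.6 W = 22.8691 dBW
EIRP = Pt_dBW + Gt - losses = 22.8691 + 24.4 - 3.0 = 44.2691 dBW

44.2691 dBW


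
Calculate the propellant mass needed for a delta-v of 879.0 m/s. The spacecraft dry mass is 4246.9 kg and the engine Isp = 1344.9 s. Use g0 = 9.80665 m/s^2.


ve = Isp * g0 = 1344.9 * 9.80665 = 13188.963585 m/s
mass ratio = exp(dv/ve) = exp(879.0/13188.963585) = 1.06891769
m_prop = m_dry * (mr - 1) = 4246.9 * (1.06891769 - 1)
m_prop = 292.6865 kg

292.6865 kg


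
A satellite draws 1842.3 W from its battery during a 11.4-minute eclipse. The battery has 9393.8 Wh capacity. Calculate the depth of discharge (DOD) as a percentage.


E_used = P * t / 60 = 1842.3 * 11.4 / 60 = 350.0370 Wh
DOD = E_used / E_total * 100 = 350.0370 / 9393.8 * 100
DOD = 3.7263 %

3.7263 %


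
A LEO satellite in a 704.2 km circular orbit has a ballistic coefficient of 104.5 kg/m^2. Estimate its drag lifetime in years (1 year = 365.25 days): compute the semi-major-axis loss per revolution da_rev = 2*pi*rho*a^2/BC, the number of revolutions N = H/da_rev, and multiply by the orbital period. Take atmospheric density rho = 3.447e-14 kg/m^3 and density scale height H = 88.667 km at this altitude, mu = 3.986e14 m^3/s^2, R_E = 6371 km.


a = R_E + alt = 7075.2000 km = 7.0752e+06 m
da_rev = 2*pi*rho*a^2/BC = 2*pi*3.447e-14*(7.0752e+06)^2/104.5 = 0.103748614 m per revolution
N = H/da_rev = 88667.0000 m / 0.103748614 m = 854633.1048 revolutions
P = 2*pi*sqrt(a^3/mu) = 5922.6941 s
lifetime = N*P = 854633.1048 * 5922.6941 = 5.0617304e+09 s = 58584.8432 days
years = 58584.8432 / 365.25 = 160.3966 years

160.3966 years


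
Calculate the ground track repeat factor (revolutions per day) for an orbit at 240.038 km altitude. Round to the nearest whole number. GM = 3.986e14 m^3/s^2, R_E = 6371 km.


r = 6.611038e+06 m
T = 2*pi*sqrt(r^3/mu) = 5349.5309 s = 89.1588 min
revs/day = 1440 / 89.1588 = 16.1509
Rounded: 16 revolutions per day

16 revolutions per day


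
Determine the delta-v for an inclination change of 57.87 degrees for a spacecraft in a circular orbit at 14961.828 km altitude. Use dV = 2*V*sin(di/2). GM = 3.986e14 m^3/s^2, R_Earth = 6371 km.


r = 21332.8280 km = 2.1332828e+07 m
V = sqrt(mu/r) = 4322.5939 m/s
di = 57.87 deg = 1.0100 rad
dV = 2*V*sin(di/2) = 2*4322.5939*sin(0.505011)
dV = 4182.6895 m/s = 4.1827 km/s

4.1827 km/s


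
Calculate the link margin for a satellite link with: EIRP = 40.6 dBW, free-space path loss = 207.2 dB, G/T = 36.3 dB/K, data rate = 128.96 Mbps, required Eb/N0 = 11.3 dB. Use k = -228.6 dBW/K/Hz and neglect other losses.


C/N0 = EIRP - FSPL + G/T - k = 40.6 - 207.2 + 36.3 - (-228.6)
C/N0 = 98.3000 dB-Hz
R_b = 128.96 Mbps = 1.2896e+08 bps -> 10*log10(R_b) = 81.1046 dB-Hz
Eb/N0 = C/N0 - 10*log10(R_b) = 98.3000 - 81.1046 = 17.1954 dB
Margin = Eb/N0 - Eb/N0_req = 17.1954 - 11.3 = 5.8954 dB (link closes)

5.8954 dB


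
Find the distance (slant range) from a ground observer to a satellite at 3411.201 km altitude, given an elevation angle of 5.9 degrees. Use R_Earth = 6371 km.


h = 3411.201 km, el = 5.9 deg
d = -R_E*sin(el) + sqrt((R_E*sin(el))^2 + 2*R_E*h + h^2)
d = -6371.0000*sin(0.1029744) + sqrt((6371.0000*0.1027925)^2 + 2*6371.0000*3411.201 + 3411.201^2)
d = 6797.0010 km

6797.0010 km


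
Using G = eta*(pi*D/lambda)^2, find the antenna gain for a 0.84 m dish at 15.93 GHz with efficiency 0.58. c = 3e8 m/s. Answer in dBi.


lambda = c/f = 3e8 / 1.593e+10 = 0.01883239 m
G = eta*(pi*D/lambda)^2 = 0.58*(pi*0.84/0.01883239)^2
G = 11388.7315 (linear)
G = 10*log10(11388.7315) = 40.5648 dBi

40.5648 dBi


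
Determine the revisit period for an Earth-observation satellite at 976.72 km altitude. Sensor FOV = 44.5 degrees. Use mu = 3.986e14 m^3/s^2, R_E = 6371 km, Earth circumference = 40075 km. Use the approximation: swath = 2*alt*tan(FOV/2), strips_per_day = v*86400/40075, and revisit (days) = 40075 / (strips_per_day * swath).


swath = 2*976.72*tan(0.3883358) = 799.1734 km
v = sqrt(mu/r) = 7365.3323 m/s = 7.3653 km/s
strips/day = v*86400/40075 = 7.3653*86400/40075 = 15.8793
coverage/day = strips * swath = 15.8793 * 799.1734 = 12690.3495 km
revisit = 40075 / 12690.3495 = 3.1579 days

3.1579 days


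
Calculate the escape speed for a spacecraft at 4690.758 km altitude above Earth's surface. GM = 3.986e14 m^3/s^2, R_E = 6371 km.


r = 6371.0 + 4690.758 = 11061.7580 km = 1.1061758e+07 m
v_esc = sqrt(2*mu/r) = sqrt(2*3.986e14 / 1.1061758e+07)
v_esc = 8489.2939 m/s = 8.4893 km/s

8.4893 km/s


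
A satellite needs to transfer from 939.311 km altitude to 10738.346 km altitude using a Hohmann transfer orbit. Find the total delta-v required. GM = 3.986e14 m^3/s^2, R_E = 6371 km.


r1 = 7310.3110 km = 7.310311e+06 m
r2 = 17109.3460 km = 1.7109346e+07 m
dv1 = sqrt(mu/r1)*(sqrt(2*r2/(r1+r2)) - 1) = 1356.8771 m/s
dv2 = sqrt(mu/r2)*(1 - sqrt(2*r1/(r1+r2))) = 1091.9376 m/s
total dv = |dv1| + |dv2| = 1356.8771 + 1091.9376 = 2448.8147 m/s = 2.4488 km/s

2.4488 km/s


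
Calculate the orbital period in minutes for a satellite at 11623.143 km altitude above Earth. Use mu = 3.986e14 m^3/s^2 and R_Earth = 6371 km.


r = 17994.1430 km = 1.7994143e+07 m
T = 2*pi*sqrt(r^3/mu) = 2*pi*sqrt(5.8263088e+21 / 3.986e14)
T = 24021.9342 s = 400.3656 min

400.3656 minutes


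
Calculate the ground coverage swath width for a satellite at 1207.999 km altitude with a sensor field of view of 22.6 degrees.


FOV = 22.6 deg = 0.3944444 rad
swath = 2 * alt * tan(FOV/2) = 2 * 1207.999 * tan(0.1972222)
swath = 2 * 1207.999 * 0.1998197
swath = 482.7640 km

482.7640 km


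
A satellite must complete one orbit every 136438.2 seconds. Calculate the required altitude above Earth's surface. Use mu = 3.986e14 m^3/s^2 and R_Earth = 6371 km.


T = 136438.2 s
r = (mu*T^2/(4*pi^2))^(1/3) = (3.986e14 * 136438.2^2 / (4*pi^2))^(1/3)
r = 5.728178e+07 m = 57281.7802 km
alt = r - R_E = 57281.7802 - 6371 = 50910.7802 km

50910.7802 km


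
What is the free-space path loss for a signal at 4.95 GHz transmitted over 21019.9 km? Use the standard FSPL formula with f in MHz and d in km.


f = 4.95 GHz = 4950.0000 MHz
d = 21019.9 km
FSPL = 32.44 + 20*log10(4950.0000) + 20*log10(21019.9)
FSPL = 32.44 + 73.8921 + 86.4526
FSPL = 192.7847 dB

192.7847 dB


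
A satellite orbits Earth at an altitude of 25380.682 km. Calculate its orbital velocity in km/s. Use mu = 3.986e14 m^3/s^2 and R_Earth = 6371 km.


r = R_E + alt = 6371.0 + 25380.682 = 31751.6820 km = 3.1751682e+07 m
v = sqrt(mu/r) = sqrt(3.986e14 / 3.1751682e+07) = 3543.1152 m/s = 3.5431 km/s

3.5431 km/s


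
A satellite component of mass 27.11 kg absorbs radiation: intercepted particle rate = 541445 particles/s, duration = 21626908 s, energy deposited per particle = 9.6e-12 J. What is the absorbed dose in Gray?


Total energy deposited = rate * time * E_per
  = 541445 * 21626908 * 9.6e-12 = 112.4139 J
Dose = E_total / mass = 112.4139 / 27.11
Dose = 4.1466 Gy

4.1466 Gy


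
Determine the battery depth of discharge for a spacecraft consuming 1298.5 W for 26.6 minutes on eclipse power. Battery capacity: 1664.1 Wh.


E_used = P * t / 60 = 1298.5 * 26.6 / 60 = 575.6683 Wh
DOD = E_used / E_total * 100 = 575.6683 / 1664.1 * 100
DOD = 34.5934 %

34.5934 %


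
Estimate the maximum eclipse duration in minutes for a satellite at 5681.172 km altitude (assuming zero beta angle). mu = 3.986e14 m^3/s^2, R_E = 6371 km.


r = 12052.1720 km
T = 219.4613 min
Eclipse fraction = arcsin(R_E/r)/pi = arcsin(6371.0000/12052.1720)/pi
= arcsin(0.5286184)/pi = 0.1772897
Eclipse duration = 0.1772897 * 219.4613 = 38.9082 min

38.9082 minutes


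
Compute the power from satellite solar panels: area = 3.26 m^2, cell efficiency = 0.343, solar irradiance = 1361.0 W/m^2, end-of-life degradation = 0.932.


P = area * eta * S * degradation
P = 3.26 * 0.343 * 1361.0 * 0.932
P = 1418.3577 W

1418.3577 W


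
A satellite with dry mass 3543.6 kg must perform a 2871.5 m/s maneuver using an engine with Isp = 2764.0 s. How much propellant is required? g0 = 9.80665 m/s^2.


ve = Isp * g0 = 2764.0 * 9.80665 = 27105.580600 m/s
mass ratio = exp(dv/ve) = exp(2871.5/27105.580600) = 1.11175249
m_prop = m_dry * (mr - 1) = 3543.6 * (1.11175249 - 1)
m_prop = 396.0061 kg

396.0061 kg


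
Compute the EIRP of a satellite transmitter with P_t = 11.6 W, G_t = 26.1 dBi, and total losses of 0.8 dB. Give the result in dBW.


Pt = 11.6 W = 10.6446 dBW
EIRP = Pt_dBW + Gt - losses = 10.6446 + 26.1 - 0.8 = 35.9446 dBW

35.9446 dBW


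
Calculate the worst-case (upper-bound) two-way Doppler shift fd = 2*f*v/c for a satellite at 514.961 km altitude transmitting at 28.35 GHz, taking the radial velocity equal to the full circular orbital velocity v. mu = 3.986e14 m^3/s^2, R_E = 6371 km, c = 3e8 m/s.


r = 6.885961e+06 m
v = sqrt(mu/r) = 7608.2779 m/s (worst-case radial velocity)
f = 28.35 GHz = 2.835e+10 Hz
fd = 2*f*v/c = 2*2.835e+10*7608.2779/3.0e+08
fd = 1.4379645e+06 Hz

1.4380e+06 Hz


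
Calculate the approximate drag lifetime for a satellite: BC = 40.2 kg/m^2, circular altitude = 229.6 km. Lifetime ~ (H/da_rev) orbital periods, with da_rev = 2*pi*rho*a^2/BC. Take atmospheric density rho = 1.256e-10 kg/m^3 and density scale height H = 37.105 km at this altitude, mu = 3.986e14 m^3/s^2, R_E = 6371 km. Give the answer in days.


a = R_E + alt = 6600.6000 km = 6.6006e+06 m
da_rev = 2*pi*rho*a^2/BC = 2*pi*1.256e-10*(6.6006e+06)^2/40.2 = 855.283876 m per revolution
N = H/da_rev = 37105.0000 m / 855.283876 m = 43.3833 revolutions
P = 2*pi*sqrt(a^3/mu) = 5336.8666 s
lifetime = N*P = 43.3833 * 5336.8666 = 231530.6521 s = 2.6798 days

2.6798 days


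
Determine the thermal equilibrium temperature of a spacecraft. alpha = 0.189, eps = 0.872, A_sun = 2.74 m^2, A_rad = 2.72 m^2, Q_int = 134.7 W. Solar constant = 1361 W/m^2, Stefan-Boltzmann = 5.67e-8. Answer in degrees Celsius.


Numerator = alpha*S*A_sun + Q_int = 0.189*1361*2.74 + 134.7 = 839.5075 W
Denominator = eps*sigma*A_rad = 0.872*5.67e-8*2.72 = 1.3448333e-07 W/K^4
T^4 = 6.2424649e+09 K^4
T = 281.0859 K = 7.9359 C

7.9359 degrees Celsius


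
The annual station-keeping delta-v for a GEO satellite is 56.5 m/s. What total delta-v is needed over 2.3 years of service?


dV = rate * years = 56.5 * 2.3
dV = 129.9500 m/s

129.9500 m/s


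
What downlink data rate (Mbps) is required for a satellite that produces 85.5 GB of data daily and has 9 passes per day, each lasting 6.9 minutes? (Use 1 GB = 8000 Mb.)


total contact time = 9 * 6.9 * 60 = 3726.0000 s
data = 85.5 GB = 684000.0000 Mb
rate = 684000.0000 / 3726.0000 = 183.5749 Mbps

183.5749 Mbps


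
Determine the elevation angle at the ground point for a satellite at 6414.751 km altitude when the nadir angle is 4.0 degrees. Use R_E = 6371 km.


r = R_E + alt = 12785.7510 km
Law of sines in the satellite / Earth-center / ground-point triangle:
  sin(nadir)/R_E = sin(90 + el)/r  =>  cos(el) = (r/R_E)*sin(nadir)
cos(el) = (12785.7510 / 6371.0000) * sin(4.0 deg) = 0.139992
el = arccos(0.139992) = 81.9526 deg
(Earth-central angle = 90 - nadir - el = 4.0474 deg)

81.9526 degrees


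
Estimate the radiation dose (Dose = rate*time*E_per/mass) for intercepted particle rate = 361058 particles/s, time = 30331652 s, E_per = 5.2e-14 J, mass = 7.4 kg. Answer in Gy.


Total energy deposited = rate * time * E_per
  = 361058 * 30331652 * 5.2e-14 = 0.5694773 J
Dose = E_total / mass = 0.5694773 / 7.4
Dose = 0.07695639 Gy

0.0770 Gy


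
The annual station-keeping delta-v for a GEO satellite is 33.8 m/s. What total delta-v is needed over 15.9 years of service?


dV = rate * years = 33.8 * 15.9
dV = 537.4200 m/s

537.4200 m/s


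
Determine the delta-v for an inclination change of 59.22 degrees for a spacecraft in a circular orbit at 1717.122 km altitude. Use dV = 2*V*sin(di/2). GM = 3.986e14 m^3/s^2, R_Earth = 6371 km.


r = 8088.1220 km = 8.088122e+06 m
V = sqrt(mu/r) = 7020.1243 m/s
di = 59.22 deg = 1.0336 rad
dV = 2*V*sin(di/2) = 2*7020.1243*sin(0.516792)
dV = 6937.1972 m/s = 6.9372 km/s

6.9372 km/s


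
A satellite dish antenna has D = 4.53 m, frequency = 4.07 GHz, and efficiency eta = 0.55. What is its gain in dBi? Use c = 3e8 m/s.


lambda = c/f = 3e8 / 4.07e+09 = 0.07371007 m
G = eta*(pi*D/lambda)^2 = 0.55*(pi*4.53/0.07371007)^2
G = 20502.4210 (linear)
G = 10*log10(20502.4210) = 43.1181 dBi

43.1181 dBi


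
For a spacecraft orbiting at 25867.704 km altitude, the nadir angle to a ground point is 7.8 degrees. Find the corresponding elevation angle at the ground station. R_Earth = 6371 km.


r = R_E + alt = 32238.7040 km
Law of sines in the satellite / Earth-center / ground-point triangle:
  sin(nadir)/R_E = sin(90 + el)/r  =>  cos(el) = (r/R_E)*sin(nadir)
cos(el) = (32238.7040 / 6371.0000) * sin(7.8 deg) = 0.6867516
el = arccos(0.6867516) = 46.6265 deg
(Earth-central angle = 90 - nadir - el = 35.5735 deg)

46.6265 degrees


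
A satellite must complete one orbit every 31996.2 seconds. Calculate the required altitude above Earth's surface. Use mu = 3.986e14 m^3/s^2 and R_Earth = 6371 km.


T = 31996.2 s
r = (mu*T^2/(4*pi^2))^(1/3) = (3.986e14 * 31996.2^2 / (4*pi^2))^(1/3)
r = 2.1783356e+07 m = 21783.3559 km
alt = r - R_E = 21783.3559 - 6371 = 15412.3559 km

15412.3559 km


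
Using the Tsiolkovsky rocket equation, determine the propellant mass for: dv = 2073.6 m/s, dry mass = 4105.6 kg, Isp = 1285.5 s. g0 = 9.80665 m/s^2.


ve = Isp * g0 = 1285.5 * 9.80665 = 12606.448575 m/s
mass ratio = exp(dv/ve) = exp(2073.6/12606.448575) = 1.17878853
m_prop = m_dry * (mr - 1) = 4105.6 * (1.17878853 - 1)
m_prop = 734.0342 kg

734.0342 kg


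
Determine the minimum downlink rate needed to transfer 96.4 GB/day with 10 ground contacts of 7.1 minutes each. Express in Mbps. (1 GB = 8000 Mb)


total contact time = 10 * 7.1 * 60 = 4260.0000 s
data = 96.4 GB = 771200.0000 Mb
rate = 771200.0000 / 4260.0000 = 181.0329 Mbps

181.0329 Mbps


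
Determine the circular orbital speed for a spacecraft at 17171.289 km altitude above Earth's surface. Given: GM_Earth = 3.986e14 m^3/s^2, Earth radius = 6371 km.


r = R_E + alt = 6371.0 + 17171.289 = 23542.2890 km = 2.3542289e+07 m
v = sqrt(mu/r) = sqrt(3.986e14 / 2.3542289e+07) = 4114.7581 m/s = 4.1148 km/s

4.1148 km/s


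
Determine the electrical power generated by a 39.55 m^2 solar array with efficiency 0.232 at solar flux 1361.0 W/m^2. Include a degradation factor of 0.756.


P = area * eta * S * degradation
P = 39.55 * 0.232 * 1361.0 * 0.756
P = 9440.9216 W

9440.9216 W


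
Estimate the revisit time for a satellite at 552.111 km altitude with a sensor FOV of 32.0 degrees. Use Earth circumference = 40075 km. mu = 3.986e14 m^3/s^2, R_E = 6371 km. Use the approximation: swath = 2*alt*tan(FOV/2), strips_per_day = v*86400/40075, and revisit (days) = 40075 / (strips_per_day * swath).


swath = 2*552.111*tan(0.2792527) = 316.6306 km
v = sqrt(mu/r) = 7587.8371 m/s = 7.5878 km/s
strips/day = v*86400/40075 = 7.5878*86400/40075 = 16.3591
coverage/day = strips * swath = 16.3591 * 316.6306 = 5179.7768 km
revisit = 40075 / 5179.7768 = 7.7368 days

7.7368 days


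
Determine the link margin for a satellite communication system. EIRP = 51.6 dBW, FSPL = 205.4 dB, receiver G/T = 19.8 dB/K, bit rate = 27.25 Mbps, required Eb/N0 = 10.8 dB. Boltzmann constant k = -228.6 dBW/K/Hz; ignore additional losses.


C/N0 = EIRP - FSPL + G/T - k = 51.6 - 205.4 + 19.8 - (-228.6)
C/N0 = 94.6000 dB-Hz
R_b = 27.25 Mbps = 2.725e+07 bps -> 10*log10(R_b) = 74.3537 dB-Hz
Eb/N0 = C/N0 - 10*log10(R_b) = 94.6000 - 74.3537 = 20.2463 dB
Margin = Eb/N0 - Eb/N0_req = 20.2463 - 10.8 = 9.4463 dB (link closes)

9.4463 dB


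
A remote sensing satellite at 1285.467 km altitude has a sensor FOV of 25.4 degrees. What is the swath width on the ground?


FOV = 25.4 deg = 0.4433136 rad
swath = 2 * alt * tan(FOV/2) = 2 * 1285.467 * tan(0.2216568)
swath = 2 * 1285.467 * 0.2253597
swath = 579.3850 km

579.3850 km


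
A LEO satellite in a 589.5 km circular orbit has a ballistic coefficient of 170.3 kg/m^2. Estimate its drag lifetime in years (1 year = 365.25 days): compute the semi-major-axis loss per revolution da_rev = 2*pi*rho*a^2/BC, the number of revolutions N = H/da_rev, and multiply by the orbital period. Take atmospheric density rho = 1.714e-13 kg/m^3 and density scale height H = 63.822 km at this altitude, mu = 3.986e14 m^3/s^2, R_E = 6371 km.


a = R_E + alt = 6960.5000 km = 6.9605e+06 m
da_rev = 2*pi*rho*a^2/BC = 2*pi*1.714e-13*(6.9605e+06)^2/170.3 = 0.306377532 m per revolution
N = H/da_rev = 63822.0000 m / 0.306377532 m = 208311.6198 revolutions
P = 2*pi*sqrt(a^3/mu) = 5779.2553 s
lifetime = N*P = 208311.6198 * 5779.2553 = 1.203886e+09 s = 13933.8661 days
years = 13933.8661 / 365.25 = 38.1488 years

38.1488 years


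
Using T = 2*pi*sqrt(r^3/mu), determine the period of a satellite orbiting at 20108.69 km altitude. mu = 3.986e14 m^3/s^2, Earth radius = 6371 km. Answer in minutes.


r = 26479.6900 km = 2.647969e+07 m
T = 2*pi*sqrt(r^3/mu) = 2*pi*sqrt(1.856687e+22 / 3.986e14)
T = 42882.5464 s = 714.7091 min

714.7091 minutes


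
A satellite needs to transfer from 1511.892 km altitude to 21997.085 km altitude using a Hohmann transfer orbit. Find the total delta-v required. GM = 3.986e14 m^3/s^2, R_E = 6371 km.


r1 = 7882.8920 km = 7.882892e+06 m
r2 = 28368.0850 km = 2.8368085e+07 m
dv1 = sqrt(mu/r1)*(sqrt(2*r2/(r1+r2)) - 1) = 1785.1042 m/s
dv2 = sqrt(mu/r2)*(1 - sqrt(2*r1/(r1+r2))) = 1276.4489 m/s
total dv = |dv1| + |dv2| = 1785.1042 + 1276.4489 = 3061.5531 m/s = 3.0616 km/s

3.0616 km/s


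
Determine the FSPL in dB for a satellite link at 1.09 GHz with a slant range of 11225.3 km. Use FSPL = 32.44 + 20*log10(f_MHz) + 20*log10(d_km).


f = 1.09 GHz = 1090.0000 MHz
d = 11225.3 km
FSPL = 32.44 + 20*log10(1090.0000) + 20*log10(11225.3)
FSPL = 32.44 + 60.7485 + 81.0040
FSPL = 174.1925 dB

174.1925 dB


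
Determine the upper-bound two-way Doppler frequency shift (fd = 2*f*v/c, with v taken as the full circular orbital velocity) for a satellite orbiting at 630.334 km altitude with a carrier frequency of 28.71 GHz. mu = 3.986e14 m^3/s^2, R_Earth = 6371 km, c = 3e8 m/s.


r = 7.001334e+06 m
v = sqrt(mu/r) = 7545.3302 m/s (worst-case radial velocity)
f = 28.71 GHz = 2.871e+10 Hz
fd = 2*f*v/c = 2*2.871e+10*7545.3302/3.0e+08
fd = 1.4441762e+06 Hz

1.4442e+06 Hz


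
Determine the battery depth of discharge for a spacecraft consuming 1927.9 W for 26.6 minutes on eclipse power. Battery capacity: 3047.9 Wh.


E_used = P * t / 60 = 1927.9 * 26.6 / 60 = 854.7023 Wh
DOD = E_used / E_total * 100 = 854.7023 / 3047.9 * 100
DOD = 28.0423 %

28.0423 %


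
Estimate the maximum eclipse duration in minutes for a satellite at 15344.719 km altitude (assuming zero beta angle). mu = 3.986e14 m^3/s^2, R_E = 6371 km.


r = 21715.7190 km
T = 530.7882 min
Eclipse fraction = arcsin(R_E/r)/pi = arcsin(6371.0000/21715.7190)/pi
= arcsin(0.293382)/pi = 0.09478076
Eclipse duration = 0.09478076 * 530.7882 = 50.3085 min

50.3085 minutes


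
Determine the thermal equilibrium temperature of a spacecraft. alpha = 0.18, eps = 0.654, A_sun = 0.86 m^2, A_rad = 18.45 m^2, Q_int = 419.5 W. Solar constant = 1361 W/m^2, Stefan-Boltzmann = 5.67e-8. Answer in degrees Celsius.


Numerator = alpha*S*A_sun + Q_int = 0.18*1361*0.86 + 419.5 = 630.1828 W
Denominator = eps*sigma*A_rad = 0.654*5.67e-8*18.45 = 6.8415921e-07 W/K^4
T^4 = 9.2110548e+08 K^4
T = 174.2117 K = -98.9383 C

-98.9383 degrees Celsius


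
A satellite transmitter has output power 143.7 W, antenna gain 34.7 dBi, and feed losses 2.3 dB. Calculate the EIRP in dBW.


Pt = 143.7 W = 21.5746 dBW
EIRP = Pt_dBW + Gt - losses = 21.5746 + 34.7 - 2.3 = 53.9746 dBW

53.9746 dBW


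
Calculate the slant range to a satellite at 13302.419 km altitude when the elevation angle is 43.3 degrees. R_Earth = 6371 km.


h = 13302.419 km, el = 43.3 deg
d = -R_E*sin(el) + sqrt((R_E*sin(el))^2 + 2*R_E*h + h^2)
d = -6371.0000*sin(0.7557276) + sqrt((6371.0000*0.6858184)^2 + 2*6371.0000*13302.419 + 13302.419^2)
d = 14749.8820 km

14749.8820 km


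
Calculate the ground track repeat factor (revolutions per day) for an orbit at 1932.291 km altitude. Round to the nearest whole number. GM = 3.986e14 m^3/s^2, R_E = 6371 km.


r = 8.303291e+06 m
T = 2*pi*sqrt(r^3/mu) = 7529.8549 s = 125.4976 min
revs/day = 1440 / 125.4976 = 11.4743
Rounded: 11 revolutions per day

11 revolutions per day


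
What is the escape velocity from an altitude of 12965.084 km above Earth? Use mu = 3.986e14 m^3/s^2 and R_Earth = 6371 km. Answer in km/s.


r = 6371.0 + 12965.084 = 19336.0840 km = 1.9336084e+07 m
v_esc = sqrt(2*mu/r) = sqrt(2*3.986e14 / 1.9336084e+07)
v_esc = 6420.9514 m/s = 6.4210 km/s

6.4210 km/s


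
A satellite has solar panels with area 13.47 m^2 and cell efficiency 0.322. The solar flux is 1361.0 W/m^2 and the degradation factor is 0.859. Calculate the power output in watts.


P = area * eta * S * degradation
P = 13.47 * 0.322 * 1361.0 * 0.859
P = 5070.7799 W

5070.7799 W


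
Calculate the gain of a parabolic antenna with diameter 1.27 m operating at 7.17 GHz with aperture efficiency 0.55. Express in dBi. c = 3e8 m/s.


lambda = c/f = 3e8 / 7.17e+09 = 0.041841 m
G = eta*(pi*D/lambda)^2 = 0.55*(pi*1.27/0.041841)^2
G = 5001.1016 (linear)
G = 10*log10(5001.1016) = 36.9907 dBi

36.9907 dBi


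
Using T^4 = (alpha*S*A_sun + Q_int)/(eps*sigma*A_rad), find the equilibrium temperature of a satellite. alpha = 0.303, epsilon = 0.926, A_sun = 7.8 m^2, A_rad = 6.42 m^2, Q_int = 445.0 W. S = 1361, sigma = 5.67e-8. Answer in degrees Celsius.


Numerator = alpha*S*A_sun + Q_int = 0.303*1361*7.8 + 445.0 = 3661.5874 W
Denominator = eps*sigma*A_rad = 0.926*5.67e-8*6.42 = 3.3707696e-07 W/K^4
T^4 = 1.0862764e+10 K^4
T = 322.8383 K = 49.6883 C

49.6883 degrees Celsius


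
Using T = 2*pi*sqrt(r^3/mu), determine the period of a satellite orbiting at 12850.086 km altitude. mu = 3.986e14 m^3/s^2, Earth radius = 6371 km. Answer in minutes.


r = 19221.0860 km = 1.9221086e+07 m
T = 2*pi*sqrt(r^3/mu) = 2*pi*sqrt(7.101233e+21 / 3.986e14)
T = 26520.2799 s = 442.0047 min

442.0047 minutes


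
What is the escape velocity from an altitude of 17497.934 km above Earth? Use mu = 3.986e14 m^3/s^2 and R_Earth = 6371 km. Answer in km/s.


r = 6371.0 + 17497.934 = 23868.9340 km = 2.3868934e+07 m
v_esc = sqrt(2*mu/r) = sqrt(2*3.986e14 / 2.3868934e+07)
v_esc = 5779.1921 m/s = 5.7792 km/s

5.7792 km/s


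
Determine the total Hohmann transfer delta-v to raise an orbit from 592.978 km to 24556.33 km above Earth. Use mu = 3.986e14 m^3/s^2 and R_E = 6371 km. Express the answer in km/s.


r1 = 6963.9780 km = 6.963978e+06 m
r2 = 30927.3300 km = 3.092733e+07 m
dv1 = sqrt(mu/r1)*(sqrt(2*r2/(r1+r2)) - 1) = 2100.6727 m/s
dv2 = sqrt(mu/r2)*(1 - sqrt(2*r1/(r1+r2))) = 1413.4612 m/s
total dv = |dv1| + |dv2| = 2100.6727 + 1413.4612 = 3514.1340 m/s = 3.5141 km/s

3.5141 km/s


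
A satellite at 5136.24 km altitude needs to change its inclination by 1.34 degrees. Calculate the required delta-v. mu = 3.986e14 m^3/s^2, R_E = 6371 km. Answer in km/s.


r = 11507.2400 km = 1.150724e+07 m
V = sqrt(mu/r) = 5885.4959 m/s
di = 1.34 deg = 0.02338741 rad
dV = 2*V*sin(di/2) = 2*5885.4959*sin(0.01169371)
dV = 137.6434 m/s = 0.1376434 km/s

0.1376 km/s


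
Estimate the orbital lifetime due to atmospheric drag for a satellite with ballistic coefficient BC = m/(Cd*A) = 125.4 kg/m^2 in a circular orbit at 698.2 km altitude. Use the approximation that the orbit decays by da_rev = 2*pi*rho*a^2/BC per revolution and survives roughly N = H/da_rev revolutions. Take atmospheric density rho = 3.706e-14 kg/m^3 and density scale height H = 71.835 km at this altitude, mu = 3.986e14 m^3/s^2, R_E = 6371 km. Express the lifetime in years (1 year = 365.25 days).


a = R_E + alt = 7069.2000 km = 7.0692e+06 m
da_rev = 2*pi*rho*a^2/BC = 2*pi*3.706e-14*(7.0692e+06)^2/125.4 = 0.0927957924 m per revolution
N = H/da_rev = 71835.0000 m / 0.0927957924 m = 774119.1511 revolutions
P = 2*pi*sqrt(a^3/mu) = 5915.1617 s
lifetime = N*P = 774119.1511 * 5915.1617 = 4.57904e+09 s = 52998.1480 days
years = 52998.1480 / 365.25 = 145.1010 years

145.1010 years


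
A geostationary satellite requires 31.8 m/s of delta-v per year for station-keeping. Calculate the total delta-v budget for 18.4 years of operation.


dV = rate * years = 31.8 * 18.4
dV = 585.1200 m/s

585.1200 m/s


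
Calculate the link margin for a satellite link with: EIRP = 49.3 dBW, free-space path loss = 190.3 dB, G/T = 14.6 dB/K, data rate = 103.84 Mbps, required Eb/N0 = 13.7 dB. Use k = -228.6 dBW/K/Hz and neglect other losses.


C/N0 = EIRP - FSPL + G/T - k = 49.3 - 190.3 + 14.6 - (-228.6)
C/N0 = 102.2000 dB-Hz
R_b = 103.84 Mbps = 1.0384e+08 bps -> 10*log10(R_b) = 80.1636 dB-Hz
Eb/N0 = C/N0 - 10*log10(R_b) = 102.2000 - 80.1636 = 22.0364 dB
Margin = Eb/N0 - Eb/N0_req = 22.0364 - 13.7 = 8.3364 dB (link closes)

8.3364 dB


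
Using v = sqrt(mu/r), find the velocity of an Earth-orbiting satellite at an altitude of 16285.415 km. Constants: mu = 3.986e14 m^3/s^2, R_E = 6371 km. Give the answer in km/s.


r = R_E + alt = 6371.0 + 16285.415 = 22656.4150 km = 2.2656415e+07 m
v = sqrt(mu/r) = sqrt(3.986e14 / 2.2656415e+07) = 4194.4310 m/s = 4.1944 km/s

4.1944 km/s


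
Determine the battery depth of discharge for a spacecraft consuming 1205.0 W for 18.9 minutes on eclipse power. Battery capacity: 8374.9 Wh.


E_used = P * t / 60 = 1205.0 * 18.9 / 60 = 379.5750 Wh
DOD = E_used / E_total * 100 = 379.5750 / 8374.9 * 100
DOD = 4.5323 %

4.5323 %


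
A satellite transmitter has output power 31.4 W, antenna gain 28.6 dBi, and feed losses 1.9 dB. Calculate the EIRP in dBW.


Pt = 31.4 W = 14.9693 dBW
EIRP = Pt_dBW + Gt - losses = 14.9693 + 28.6 - 1.9 = 41.6693 dBW

41.6693 dBW


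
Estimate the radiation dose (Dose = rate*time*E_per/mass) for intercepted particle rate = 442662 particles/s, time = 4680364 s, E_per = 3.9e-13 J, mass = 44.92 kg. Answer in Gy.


Total energy deposited = rate * time * E_per
  = 442662 * 4680364 * 3.9e-13 = 0.8080095 J
Dose = E_total / mass = 0.8080095 / 44.92
Dose = 0.01798775 Gy

0.0180 Gy


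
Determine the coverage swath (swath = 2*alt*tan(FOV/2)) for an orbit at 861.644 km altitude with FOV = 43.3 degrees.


FOV = 43.3 deg = 0.7557276 rad
swath = 2 * alt * tan(FOV/2) = 2 * 861.644 * tan(0.3778638)
swath = 2 * 861.644 * 0.3969378
swath = 684.0382 km

684.0382 km


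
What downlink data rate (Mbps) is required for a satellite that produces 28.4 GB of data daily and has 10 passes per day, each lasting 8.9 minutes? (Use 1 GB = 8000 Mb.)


total contact time = 10 * 8.9 * 60 = 5340.0000 s
data = 28.4 GB = 227200.0000 Mb
rate = 227200.0000 / 5340.0000 = 42.5468 Mbps

42.5468 Mbps


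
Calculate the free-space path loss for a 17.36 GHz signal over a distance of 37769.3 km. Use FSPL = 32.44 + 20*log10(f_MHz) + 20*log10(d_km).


f = 17.36 GHz = 17360.0000 MHz
d = 37769.3 km
FSPL = 32.44 + 20*log10(17360.0000) + 20*log10(37769.3)
FSPL = 32.44 + 84.7910 + 91.5428
FSPL = 208.7738 dB

208.7738 dB


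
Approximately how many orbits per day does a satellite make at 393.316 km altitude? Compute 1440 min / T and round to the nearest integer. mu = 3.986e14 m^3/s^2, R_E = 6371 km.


r = 6.764316e+06 m
T = 2*pi*sqrt(r^3/mu) = 5536.6498 s = 92.2775 min
revs/day = 1440 / 92.2775 = 15.6051
Rounded: 16 revolutions per day

16 revolutions per day


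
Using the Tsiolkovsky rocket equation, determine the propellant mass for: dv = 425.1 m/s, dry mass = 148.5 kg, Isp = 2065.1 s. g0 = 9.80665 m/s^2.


ve = Isp * g0 = 2065.1 * 9.80665 = 20251.712915 m/s
mass ratio = exp(dv/ve) = exp(425.1/20251.712915) = 1.02121267
m_prop = m_dry * (mr - 1) = 148.5 * (1.02121267 - 1)
m_prop = 3.1501 kg

3.1501 kg


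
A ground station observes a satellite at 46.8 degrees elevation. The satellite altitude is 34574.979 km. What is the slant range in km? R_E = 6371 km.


h = 34574.979 km, el = 46.8 deg
d = -R_E*sin(el) + sqrt((R_E*sin(el))^2 + 2*R_E*h + h^2)
d = -6371.0000*sin(0.8168141) + sqrt((6371.0000*0.7289686)^2 + 2*6371.0000*34574.979 + 34574.979^2)
d = 36068.7940 km

36068.7940 km


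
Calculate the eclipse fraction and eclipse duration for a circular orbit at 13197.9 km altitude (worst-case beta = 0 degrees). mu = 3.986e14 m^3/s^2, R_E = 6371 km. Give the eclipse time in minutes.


r = 19568.9000 km
T = 454.0562 min
Eclipse fraction = arcsin(R_E/r)/pi = arcsin(6371.0000/19568.9000)/pi
= arcsin(0.3255676)/pi = 0.1055554
Eclipse duration = 0.1055554 * 454.0562 = 47.9281 min

47.9281 minutes


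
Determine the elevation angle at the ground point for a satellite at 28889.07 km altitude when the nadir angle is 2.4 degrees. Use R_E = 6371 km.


r = R_E + alt = 35260.0700 km
Law of sines in the satellite / Earth-center / ground-point triangle:
  sin(nadir)/R_E = sin(90 + el)/r  =>  cos(el) = (r/R_E)*sin(nadir)
cos(el) = (35260.0700 / 6371.0000) * sin(2.4 deg) = 0.2317593
el = arccos(0.2317593) = 76.5993 deg
(Earth-central angle = 90 - nadir - el = 11.0007 deg)

76.5993 degrees


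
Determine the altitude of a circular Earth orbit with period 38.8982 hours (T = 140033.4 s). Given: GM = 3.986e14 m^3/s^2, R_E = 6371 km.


T = 140033.4 s
r = (mu*T^2/(4*pi^2))^(1/3) = (3.986e14 * 140033.4^2 / (4*pi^2))^(1/3)
r = 5.8283677e+07 m = 58283.6768 km
alt = r - R_E = 58283.6768 - 6371 = 51912.6768 km

51912.6768 km


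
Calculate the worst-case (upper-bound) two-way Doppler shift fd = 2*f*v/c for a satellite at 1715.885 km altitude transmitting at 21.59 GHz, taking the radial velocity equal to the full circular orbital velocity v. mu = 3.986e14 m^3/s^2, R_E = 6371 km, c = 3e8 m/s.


r = 8.086885e+06 m
v = sqrt(mu/r) = 7020.6612 m/s (worst-case radial velocity)
f = 21.59 GHz = 2.159e+10 Hz
fd = 2*f*v/c = 2*2.159e+10*7020.6612/3.0e+08
fd = 1.0105072e+06 Hz

1.0105e+06 Hz


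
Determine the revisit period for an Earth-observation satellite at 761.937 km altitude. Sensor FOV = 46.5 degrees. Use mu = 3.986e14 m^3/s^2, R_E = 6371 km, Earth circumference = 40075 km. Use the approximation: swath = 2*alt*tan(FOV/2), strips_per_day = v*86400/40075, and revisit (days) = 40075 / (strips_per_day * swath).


swath = 2*761.937*tan(0.4057891) = 654.7079 km
v = sqrt(mu/r) = 7475.4003 m/s = 7.4754 km/s
strips/day = v*86400/40075 = 7.4754*86400/40075 = 16.1166
coverage/day = strips * swath = 16.1166 * 654.7079 = 10551.6960 km
revisit = 40075 / 10551.6960 = 3.7980 days

3.7980 days


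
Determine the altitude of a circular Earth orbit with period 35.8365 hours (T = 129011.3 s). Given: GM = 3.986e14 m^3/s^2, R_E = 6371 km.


T = 129011.3 s
r = (mu*T^2/(4*pi^2))^(1/3) = (3.986e14 * 129011.3^2 / (4*pi^2))^(1/3)
r = 5.5183726e+07 m = 55183.7259 km
alt = r - R_E = 55183.7259 - 6371 = 48812.7259 km

48812.7259 km
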